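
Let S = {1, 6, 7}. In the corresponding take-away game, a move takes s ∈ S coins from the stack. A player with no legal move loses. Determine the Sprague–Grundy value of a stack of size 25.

G(0) = 0
G(1) = mex{0} = 1
G(2) = mex{1} = 0
G(3) = mex{0} = 1
G(4) = mex{1} = 0
G(5) = mex{0} = 1
G(6) = mex{1,0} = 2
G(7) = mex{2,1,0} = 3
G(8) = mex{3,0,1} = 2
G(9) = mex{2,1,0} = 3
G(10) = mex{3,0,1} = 2
G(11) = mex{2,1,0} = 3
G(12) = mex{3,2,1} = 0
G(13) = mex{0,3,2} = 1
G(14) = mex{1,2,3} = 0
G(15) = mex{0,3,2} = 1
G(16) = mex{1,2,3} = 0
G(17) = mex{0,3,2} = 1
G(18) = mex{1,0,3} = 2
G(19) = mex{2,1,0} = 3
G(20) = mex{3,0,1} = 2
G(21) = mex{2,1,0} = 3
G(22) = mex{3,0,1} = 2
G(23) = mex{2,1,0} = 3
G(24) = mex{3,2,1} = 0
G(25) = mex{0,3,2} = 1

1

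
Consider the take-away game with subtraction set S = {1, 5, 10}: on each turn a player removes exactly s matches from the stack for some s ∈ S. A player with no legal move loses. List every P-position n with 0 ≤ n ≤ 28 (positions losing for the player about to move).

G(0) = 0
G(1) = mex{0} = 1
G(2) = mex{1} = 0
G(3) = mex{0} = 1
G(4) = mex{1} = 0
G(5) = mex{0,0} = 1
G(6) = mex{1,1} = 0
G(7) = mex{0,0} = 1
G(8) = mex{1,1} = 0
G(9) = mex{0,0} = 1
G(10) = mex{1,1,0} = 2
G(11) = mex{2,0,1} = 3
G(12) = mex{3,1,0} = 2
G(13) = mex{2,0,1} = 3
G(14) = mex{3,1,0} = 2
G(15) = mex{2,2,1} = 0
G(16) = mex{0,3,0} = 1
G(17) = mex{1,2,1} = 0
G(18) = mex{0,3,0} = 1
G(19) = mex{1,2,1} = 0
G(20) = mex{0,0,2} = 1
G(21) = mex{1,1,3} = 0
G(22) = mex{0,0,2} = 1
G(23) = mex{1,1,3} = 0
G(24) = mex{0,0,2} = 1
G(25) = mex{1,1,0} = 2
G(26) = mex{2,0,1} = 3
G(27) = mex{3,1,0} = 2
G(28) = mex{2,0,1} = 3
P-positions are exactly the n with G(n) = 0.

0, 2, 4, 6, 8, 15, 17, 19, 21, 23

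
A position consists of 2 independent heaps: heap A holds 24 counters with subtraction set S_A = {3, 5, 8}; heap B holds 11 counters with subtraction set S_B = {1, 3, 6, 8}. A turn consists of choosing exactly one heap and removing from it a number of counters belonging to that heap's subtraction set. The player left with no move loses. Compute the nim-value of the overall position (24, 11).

0

Heap A, S = {3, 5, 8}:
G(0) = 0
G(1) = mex{} = 0
G(2) = mex{} = 0
G(3) = mex{0} = 1
G(4) = mex{0} = 1
G(5) = mex{0,0} = 1
G(6) = mex{1,0} = 2
G(7) = mex{1,0} = 2
G(8) = mex{1,1,0} = 2
G(9) = mex{2,1,0} = 3
G(10) = mex{2,1,0} = 3
G(11) = mex{2,2,1} = 0
G(12) = mex{3,2,1} = 0
G(13) = mex{3,2,1} = 0
G(14) = mex{0,3,2} = 1
G(15) = mex{0,3,2} = 1
G(16) = mex{0,0,2} = 1
G(17) = mex{1,0,3} = 2
G(18) = mex{1,0,3} = 2
G(19) = mex{1,1,0} = 2
G(20) = mex{2,1,0} = 3
G(21) = mex{2,1,0} = 3
G(22) = mex{2,2,1} = 0
G(23) = mex{3,2,1} = 0
G(24) = mex{3,2,1} = 0
G_A(24) = 0.
Heap B, S = {1, 3, 6, 8}:
G(0) = 0
G(1) = mex{0} = 1
G(2) = mex{1} = 0
G(3) = mex{0,0} = 1
G(4) = mex{1,1} = 0
G(5) = mex{0,0} = 1
G(6) = mex{1,1,0} = 2
G(7) = mex{2,0,1} = 3
G(8) = mex{3,1,0,0} = 2
G(9) = mex{2,2,1,1} = 0
G(10) = mex{0,3,0,0} = 1
G(11) = mex{1,2,1,1} = 0
G_B(11) = 0.
Combined Grundy value = 0 ⊕ 0 = 0.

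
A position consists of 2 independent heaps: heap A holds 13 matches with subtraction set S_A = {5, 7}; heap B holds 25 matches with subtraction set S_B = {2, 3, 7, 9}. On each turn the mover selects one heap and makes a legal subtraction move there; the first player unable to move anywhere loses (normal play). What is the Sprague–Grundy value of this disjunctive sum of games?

Heap A, S = {5, 7}:
G(0) = 0
G(1) = mex{} = 0
G(2) = mex{} = 0
G(3) = mex{} = 0
G(4) = mex{} = 0
G(5) = mex{0} = 1
G(6) = mex{0} = 1
G(7) = mex{0,0} = 1
G(8) = mex{0,0} = 1
G(9) = mex{0,0} = 1
G(10) = mex{1,0} = 2
G(11) = mex{1,0} = 2
G(12) = mex{1,1} = 0
G(13) = mex{1,1} = 0
G_A(13) = 0.
Heap B, S = {2, 3, 7, 9}:
n :  0  1  2  3  4  5  6  7  8  9 10 11 12 13 14 15 16 17 18 19 20 21 22 23 24 25
G :  0  0  1  1  2  0  0  1  1  2  2  0  3  1  2  2  0  0  1  1  2  0  0  1  1  2
G_B(25) = 2.
Combined Grundy value = 0 ⊕ 2 = 2.

2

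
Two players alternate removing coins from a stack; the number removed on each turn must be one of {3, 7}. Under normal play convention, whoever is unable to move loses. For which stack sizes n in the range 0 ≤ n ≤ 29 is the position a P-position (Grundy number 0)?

G(0) = 0
G(1) = mex{} = 0
G(2) = mex{} = 0
G(3) = mex{0} = 1
G(4) = mex{0} = 1
G(5) = mex{0} = 1
G(6) = mex{1} = 0
G(7) = mex{1,0} = 2
G(8) = mex{1,0} = 2
G(9) = mex{0,0} = 1
G(10) = mex{2,1} = 0
G(11) = mex{2,1} = 0
G(12) = mex{1,1} = 0
G(13) = mex{0,0} = 1
G(14) = mex{0,2} = 1
G(15) = mex{0,2} = 1
G(16) = mex{1,1} = 0
G(17) = mex{1,0} = 2
G(18) = mex{1,0} = 2
G(19) = mex{0,0} = 1
G(20) = mex{2,1} = 0
G(21) = mex{2,1} = 0
G(22) = mex{1,1} = 0
G(23) = mex{0,0} = 1
G(24) = mex{0,2} = 1
G(25) = mex{0,2} = 1
G(26) = mex{1,1} = 0
G(27) = mex{1,0} = 2
G(28) = mex{1,0} = 2
G(29) = mex{0,0} = 1
P-positions are exactly the n with G(n) = 0.

0, 1, 2, 6, 10, 11, 12, 16, 20, 21, 22, 26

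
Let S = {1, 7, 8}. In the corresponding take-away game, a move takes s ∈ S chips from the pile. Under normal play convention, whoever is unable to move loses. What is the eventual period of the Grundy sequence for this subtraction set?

15

n :  0  1  2  3  4  5  6  7  8  9 10 11 12 13 14 15 16 17 18 19 20 21 22 23 24 25 26 27 28 29 30 31
G :  0  1  0  1  0  1  0  1  2  3  2  3  2  3  2  0  1  0  1  0  1  0  1  2  3  2  3  2  3  2  0  1
G(n+15) = G(n) holds for n = 0,…,7 (a full window of length max(S) = 8), so the sequence is purely periodic with period 15.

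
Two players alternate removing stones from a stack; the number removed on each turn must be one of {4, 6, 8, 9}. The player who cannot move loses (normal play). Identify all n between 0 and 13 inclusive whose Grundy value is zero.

n :  0  1  2  3  4  5  6  7  8  9 10 11 12 13
G :  0  0  0  0  1  1  1  1  2  2  2  2  3  0
P-positions are exactly the n with G(n) = 0.

0, 1, 2, 3, 13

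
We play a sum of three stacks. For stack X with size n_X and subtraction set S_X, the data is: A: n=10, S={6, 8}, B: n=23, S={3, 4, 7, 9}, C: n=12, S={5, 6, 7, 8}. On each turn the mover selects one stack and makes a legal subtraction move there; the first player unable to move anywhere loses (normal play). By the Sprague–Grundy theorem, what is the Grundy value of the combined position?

Stack A, S = {6, 8}:
G(0) = 0
G(1) = mex{} = 0
G(2) = mex{} = 0
G(3) = mex{} = 0
G(4) = mex{} = 0
G(5) = mex{} = 0
G(6) = mex{0} = 1
G(7) = mex{0} = 1
G(8) = mex{0,0} = 1
G(9) = mex{0,0} = 1
G(10) = mex{0,0} = 1
G_A(10) = 1.
Stack B, S = {3, 4, 7, 9}:
n :  0  1  2  3  4  5  6  7  8  9 10 11 12 13 14 15 16 17 18 19 20 21 22 23
G :  0  0  0  1  1  1  2  2  2  3  3  3  0  0  0  1  1  1  2  2  2  3  3  3
G_B(23) = 3.
Stack C, S = {5, 6, 7, 8}:
n :  0  1  2  3  4  5  6  7  8  9 10 11 12
G :  0  0  0  0  0  1  1  1  1  1  2  2  2
G_C(12) = 2.
Combined Grundy value = 1 ⊕ 3 ⊕ 2 = 0.

0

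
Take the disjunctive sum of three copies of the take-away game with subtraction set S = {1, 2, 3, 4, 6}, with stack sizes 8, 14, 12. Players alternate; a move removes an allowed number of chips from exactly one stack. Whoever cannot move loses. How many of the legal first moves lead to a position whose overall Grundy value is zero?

All stacks use S = {1, 2, 3, 4, 6}:
n :  0  1  2  3  4  5  6  7  8  9 10 11 12 13 14
G :  0  1  2  3  4  0  1  2  3  4  0  1  2  3  4
Stack A: G(8) = 3.
Stack B: G(14) = 4.
Stack C: G(12) = 2.
Combined Grundy value = 3 ⊕ 4 ⊕ 2 = 5.
A winning move leaves total XOR = 0, i.e. changes one component's Grundy value g to g ⊕ X where X is the current total.
Stack A: need g' = 3⊕5 = 6. Options: 8−1→G=2, 8−2→G=1, 8−3→G=0, 8−4→G=4, 8−6→G=2. Hits: 0.
Stack B: need g' = 4⊕5 = 1. Options: 14−1→G=3, 14−2→G=2, 14−3→G=1, 14−4→G=0, 14−6→G=3. Hits: 1.
Stack C: need g' = 2⊕5 = 7. Options: 12−1→G=1, 12−2→G=0, 12−3→G=4, 12−4→G=3, 12−6→G=1. Hits: 0.

1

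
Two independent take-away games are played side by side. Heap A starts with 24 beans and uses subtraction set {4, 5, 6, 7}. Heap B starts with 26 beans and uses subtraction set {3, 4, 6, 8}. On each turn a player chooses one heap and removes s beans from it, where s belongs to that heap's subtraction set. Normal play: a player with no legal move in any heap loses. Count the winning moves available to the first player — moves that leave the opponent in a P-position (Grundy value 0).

4

Heap A, S = {4, 5, 6, 7}:
G(0) = 0
G(1) = mex{} = 0
G(2) = mex{} = 0
G(3) = mex{} = 0
G(4) = mex{0} = 1
G(5) = mex{0,0} = 1
G(6) = mex{0,0,0} = 1
G(7) = mex{0,0,0,0} = 1
G(8) = mex{1,0,0,0} = 2
G(9) = mex{1,1,0,0} = 2
G(10) = mex{1,1,1,0} = 2
G(11) = mex{1,1,1,1} = 0
G(12) = mex{2,1,1,1} = 0
G(13) = mex{2,2,1,1} = 0
G(14) = mex{2,2,2,1} = 0
G(15) = mex{0,2,2,2} = 1
G(16) = mex{0,0,2,2} = 1
G(17) = mex{0,0,0,2} = 1
G(18) = mex{0,0,0,0} = 1
G(19) = mex{1,0,0,0} = 2
G(20) = mex{1,1,0,0} = 2
G(21) = mex{1,1,1,0} = 2
G(22) = mex{1,1,1,1} = 0
G(23) = mex{2,1,1,1} = 0
G(24) = mex{2,2,1,1} = 0
G_A(24) = 0.
Heap B, S = {3, 4, 6, 8}:
n :  0  1  2  3  4  5  6  7  8  9 10 11 12 13 14 15 16 17 18 19 20 21 22 23 24 25 26
G :  0  0  0  1  1  1  2  2  2  3  3  0  0  0  1  1  1  2  2  2  3  3  0  0  0  1  1
G_B(26) = 1.
Combined Grundy value = 0 ⊕ 1 = 1.
A winning move leaves total XOR = 0, i.e. changes one component's Grundy value g to g ⊕ X where X is the current total.
Heap A: need g' = 0⊕1 = 1. Options: 24−4→G=2, 24−5→G=2, 24−6→G=1, 24−7→G=1. Hits: 2.
Heap B: need g' = 1⊕1 = 0. Options: 26−3→G=0, 26−4→G=0, 26−6→G=3, 26−8→G=2. Hits: 2.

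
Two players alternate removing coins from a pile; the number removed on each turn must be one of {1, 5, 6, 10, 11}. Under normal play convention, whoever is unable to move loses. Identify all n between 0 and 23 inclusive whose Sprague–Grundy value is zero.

0, 2, 4, 16, 18, 20

n :  0  1  2  3  4  5  6  7  8  9 10 11 12 13 14 15 16 17 18 19 20 21 22 23
G :  0  1  0  1  0  1  2  3  2  3  2  3  4  5  4  5  0  1  0  1  0  1  2  3
P-positions are exactly the n with G(n) = 0.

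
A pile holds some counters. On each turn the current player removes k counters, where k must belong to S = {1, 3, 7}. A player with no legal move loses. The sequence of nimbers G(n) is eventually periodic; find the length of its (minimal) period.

2

G(0) = 0
G(1) = mex{0} = 1
G(2) = mex{1} = 0
G(3) = mex{0,0} = 1
G(4) = mex{1,1} = 0
G(5) = mex{0,0} = 1
G(6) = mex{1,1} = 0
G(7) = mex{0,0,0} = 1
G(8) = mex{1,1,1} = 0
G(9) = mex{0,0,0} = 1
G(10) = mex{1,1,1} = 0
G(11) = mex{0,0,0} = 1
G(12) = mex{1,1,1} = 0
G(13) = mex{0,0,0} = 1
G(14) = mex{1,1,1} = 0
G(n+2) = G(n) holds for n = 0,…,6 (a full window of length max(S) = 7), so the sequence is purely periodic with period 2.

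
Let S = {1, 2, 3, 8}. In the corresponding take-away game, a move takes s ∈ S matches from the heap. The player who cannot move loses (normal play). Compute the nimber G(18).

0

n :  0  1  2  3  4  5  6  7  8  9 10 11 12 13 14 15 16 17 18
G :  0  1  2  3  0  1  2  3  4  0  1  2  3  0  1  2  3  4  0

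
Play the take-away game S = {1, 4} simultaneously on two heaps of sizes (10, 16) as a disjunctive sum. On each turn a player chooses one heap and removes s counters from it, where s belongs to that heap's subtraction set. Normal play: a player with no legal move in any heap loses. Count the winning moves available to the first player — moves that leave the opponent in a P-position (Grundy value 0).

3

All heaps use S = {1, 4}:
G(0) = 0
G(1) = mex{0} = 1
G(2) = mex{1} = 0
G(3) = mex{0} = 1
G(4) = mex{1,0} = 2
G(5) = mex{2,1} = 0
G(6) = mex{0,0} = 1
G(7) = mex{1,1} = 0
G(8) = mex{0,2} = 1
G(9) = mex{1,0} = 2
G(10) = mex{2,1} = 0
G(11) = mex{0,0} = 1
G(12) = mex{1,1} = 0
G(13) = mex{0,2} = 1
G(14) = mex{1,0} = 2
G(15) = mex{2,1} = 0
G(16) = mex{0,0} = 1
Heap A: G(10) = 0.
Heap B: G(16) = 1.
Combined Grundy value = 0 ⊕ 1 = 1.
A winning move leaves total XOR = 0, i.e. changes one component's Grundy value g to g ⊕ X where X is the current total.
Heap A: need g' = 0⊕1 = 1. Options: 10−1→G=2, 10−4→G=1. Hits: 1.
Heap B: need g' = 1⊕1 = 0. Options: 16−1→G=0, 16−4→G=0. Hits: 2.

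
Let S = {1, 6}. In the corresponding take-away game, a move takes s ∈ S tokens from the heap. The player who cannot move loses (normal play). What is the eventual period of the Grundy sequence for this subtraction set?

7

G(0) = 0
G(1) = mex{0} = 1
G(2) = mex{1} = 0
G(3) = mex{0} = 1
G(4) = mex{1} = 0
G(5) = mex{0} = 1
G(6) = mex{1,0} = 2
G(7) = mex{2,1} = 0
G(8) = mex{0,0} = 1
G(9) = mex{1,1} = 0
G(10) = mex{0,0} = 1
G(11) = mex{1,1} = 0
G(12) = mex{0,2} = 1
G(13) = mex{1,0} = 2
G(14) = mex{2,1} = 0
G(15) = mex{0,0} = 1
G(n+7) = G(n) holds for n = 0,…,5 (a full window of length max(S) = 6), so the sequence is purely periodic with period 7.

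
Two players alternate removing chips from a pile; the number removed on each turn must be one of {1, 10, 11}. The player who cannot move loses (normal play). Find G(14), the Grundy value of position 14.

2

G(0) = 0
G(1) = mex{0} = 1
G(2) = mex{1} = 0
G(3) = mex{0} = 1
G(4) = mex{1} = 0
G(5) = mex{0} = 1
G(6) = mex{1} = 0
G(7) = mex{0} = 1
G(8) = mex{1} = 0
G(9) = mex{0} = 1
G(10) = mex{1,0} = 2
G(11) = mex{2,1,0} = 3
G(12) = mex{3,0,1} = 2
G(13) = mex{2,1,0} = 3
G(14) = mex{3,0,1} = 2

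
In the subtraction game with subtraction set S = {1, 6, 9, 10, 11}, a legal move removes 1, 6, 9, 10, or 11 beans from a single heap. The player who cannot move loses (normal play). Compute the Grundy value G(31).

n :  0  1  2  3  4  5  6  7  8  9 10 11 12 13 14 15 16 17 18 19 20 21 22 23 24 25 26 27 28 29 30 31
G :  0  1  0  1  0  1  2  0  1  2  3  2  3  2  3  4  5  3  4  0  1  0  1  0  1  2  0  1  2  3  2  3

3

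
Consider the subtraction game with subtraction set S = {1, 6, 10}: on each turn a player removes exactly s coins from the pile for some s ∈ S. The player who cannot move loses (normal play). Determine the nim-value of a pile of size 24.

n :  0  1  2  3  4  5  6  7  8  9 10 11 12 13 14 15 16 17 18 19 20 21 22 23 24
G :  0  1  0  1  0  1  2  0  1  0  1  0  1  2  3  2  0  1  0  1  0  1  2  0  1

1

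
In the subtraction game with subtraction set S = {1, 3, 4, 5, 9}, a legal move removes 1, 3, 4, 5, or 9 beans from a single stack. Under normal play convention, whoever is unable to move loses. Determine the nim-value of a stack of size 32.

G(0) = 0
G(1) = mex{0} = 1
G(2) = mex{1} = 0
G(3) = mex{0,0} = 1
G(4) = mex{1,1,0} = 2
G(5) = mex{2,0,1,0} = 3
G(6) = mex{3,1,0,1} = 2
G(7) = mex{2,2,1,0} = 3
G(8) = mex{3,3,2,1} = 0
G(9) = mex{0,2,3,2,0} = 1
G(10) = mex{1,3,2,3,1} = 0
G(11) = mex{0,0,3,2,0} = 1
G(12) = mex{1,1,0,3,1} = 2
G(13) = mex{2,0,1,0,2} = 3
G(14) = mex{3,1,0,1,3} = 2
G(15) = mex{2,2,1,0,2} = 3
G(16) = mex{3,3,2,1,3} = 0
G(17) = mex{0,2,3,2,0} = 1
G(18) = mex{1,3,2,3,1} = 0
G(19) = mex{0,0,3,2,0} = 1
G(20) = mex{1,1,0,3,1} = 2
G(21) = mex{2,0,1,0,2} = 3
G(22) = mex{3,1,0,1,3} = 2
G(23) = mex{2,2,1,0,2} = 3
G(24) = mex{3,3,2,1,3} = 0
G(25) = mex{0,2,3,2,0} = 1
G(26) = mex{1,3,2,3,1} = 0
G(27) = mex{0,0,3,2,0} = 1
G(28) = mex{1,1,0,3,1} = 2
G(29) = mex{2,0,1,0,2} = 3
G(30) = mex{3,1,0,1,3} = 2
G(31) = mex{2,2,1,0,2} = 3
G(32) = mex{3,3,2,1,3} = 0

0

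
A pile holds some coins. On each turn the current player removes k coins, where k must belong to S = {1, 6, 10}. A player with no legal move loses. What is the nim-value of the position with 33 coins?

1

G(0) = 0
G(1) = mex{0} = 1
G(2) = mex{1} = 0
G(3) = mex{0} = 1
G(4) = mex{1} = 0
G(5) = mex{0} = 1
G(6) = mex{1,0} = 2
G(7) = mex{2,1} = 0
G(8) = mex{0,0} = 1
G(9) = mex{1,1} = 0
G(10) = mex{0,0,0} = 1
G(11) = mex{1,1,1} = 0
G(12) = mex{0,2,0} = 1
G(13) = mex{1,0,1} = 2
G(14) = mex{2,1,0} = 3
G(15) = mex{3,0,1} = 2
G(16) = mex{2,1,2} = 0
G(17) = mex{0,0,0} = 1
G(18) = mex{1,1,1} = 0
G(19) = mex{0,2,0} = 1
G(20) = mex{1,3,1} = 0
G(21) = mex{0,2,0} = 1
G(22) = mex{1,0,1} = 2
G(23) = mex{2,1,2} = 0
G(24) = mex{0,0,3} = 1
G(25) = mex{1,1,2} = 0
G(26) = mex{0,0,0} = 1
G(27) = mex{1,1,1} = 0
G(28) = mex{0,2,0} = 1
G(29) = mex{1,0,1} = 2
G(30) = mex{2,1,0} = 3
G(31) = mex{3,0,1} = 2
G(32) = mex{2,1,2} = 0
G(33) = mex{0,0,0} = 1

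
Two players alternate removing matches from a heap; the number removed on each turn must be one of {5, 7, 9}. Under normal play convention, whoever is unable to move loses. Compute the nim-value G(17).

0

n :  0  1  2  3  4  5  6  7  8  9 10 11 12 13 14 15 16 17
G :  0  0  0  0  0  1  1  1  1  1  2  2  2  2  0  0  0  0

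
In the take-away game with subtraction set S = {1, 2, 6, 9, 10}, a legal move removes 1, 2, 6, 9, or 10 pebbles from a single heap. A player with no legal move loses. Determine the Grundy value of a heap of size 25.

G(0) = 0
G(1) = mex{0} = 1
G(2) = mex{1,0} = 2
G(3) = mex{2,1} = 0
G(4) = mex{0,2} = 1
G(5) = mex{1,0} = 2
G(6) = mex{2,1,0} = 3
G(7) = mex{3,2,1} = 0
G(8) = mex{0,3,2} = 1
G(9) = mex{1,0,0,0} = 2
G(10) = mex{2,1,1,1,0} = 3
G(11) = mex{3,2,2,2,1} = 0
G(12) = mex{0,3,3,0,2} = 1
G(13) = mex{1,0,0,1,0} = 2
G(14) = mex{2,1,1,2,1} = 0
G(15) = mex{0,2,2,3,2} = 1
G(16) = mex{1,0,3,0,3} = 2
G(17) = mex{2,1,0,1,0} = 3
G(18) = mex{3,2,1,2,1} = 0
G(19) = mex{0,3,2,3,2} = 1
G(20) = mex{1,0,0,0,3} = 2
G(21) = mex{2,1,1,1,0} = 3
G(22) = mex{3,2,2,2,1} = 0
G(23) = mex{0,3,3,0,2} = 1
G(24) = mex{1,0,0,1,0} = 2
G(25) = mex{2,1,1,2,1} = 0

0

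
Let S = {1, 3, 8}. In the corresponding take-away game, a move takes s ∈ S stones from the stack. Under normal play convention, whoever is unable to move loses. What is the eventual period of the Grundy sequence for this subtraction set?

G(0) = 0
G(1) = mex{0} = 1
G(2) = mex{1} = 0
G(3) = mex{0,0} = 1
G(4) = mex{1,1} = 0
G(5) = mex{0,0} = 1
G(6) = mex{1,1} = 0
G(7) = mex{0,0} = 1
G(8) = mex{1,1,0} = 2
G(9) = mex{2,0,1} = 3
G(10) = mex{3,1,0} = 2
G(11) = mex{2,2,1} = 0
G(12) = mex{0,3,0} = 1
G(13) = mex{1,2,1} = 0
G(14) = mex{0,0,0} = 1
G(15) = mex{1,1,1} = 0
G(16) = mex{0,0,2} = 1
G(17) = mex{1,1,3} = 0
G(18) = mex{0,0,2} = 1
G(19) = mex{1,1,0} = 2
G(20) = mex{2,0,1} = 3
G(21) = mex{3,1,0} = 2
G(22) = mex{2,2,1} = 0
G(23) = mex{0,3,0} = 1
G(n+11) = G(n) holds for n = 0,…,7 (a full window of length max(S) = 8), so the sequence is purely periodic with period 11.

11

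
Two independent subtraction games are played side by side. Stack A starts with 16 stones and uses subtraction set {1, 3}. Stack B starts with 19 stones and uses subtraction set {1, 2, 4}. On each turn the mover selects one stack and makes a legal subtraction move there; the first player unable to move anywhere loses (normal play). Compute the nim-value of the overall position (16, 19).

1

Stack A, S = {1, 3}:
G(0) = 0
G(1) = mex{0} = 1
G(2) = mex{1} = 0
G(3) = mex{0,0} = 1
G(4) = mex{1,1} = 0
G(5) = mex{0,0} = 1
G(6) = mex{1,1} = 0
G(7) = mex{0,0} = 1
G(8) = mex{1,1} = 0
G(9) = mex{0,0} = 1
G(10) = mex{1,1} = 0
G(11) = mex{0,0} = 1
G(12) = mex{1,1} = 0
G(13) = mex{0,0} = 1
G(14) = mex{1,1} = 0
G(15) = mex{0,0} = 1
G(16) = mex{1,1} = 0
G_A(16) = 0.
Stack B, S = {1, 2, 4}:
n :  0  1  2  3  4  5  6  7  8  9 10 11 12 13 14 15 16 17 18 19
G :  0  1  2  0  1  2  0  1  2  0  1  2  0  1  2  0  1  2  0  1
G_B(19) = 1.
Combined Grundy value = 0 ⊕ 1 = 1.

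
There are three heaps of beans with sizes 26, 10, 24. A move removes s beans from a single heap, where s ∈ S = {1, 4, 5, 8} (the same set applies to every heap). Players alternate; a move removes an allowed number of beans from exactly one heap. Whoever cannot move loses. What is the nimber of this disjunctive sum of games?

7

All heaps use S = {1, 4, 5, 8}:
n :  0  1  2  3  4  5  6  7  8  9 10 11 12 13 14 15 16 17 18 19 20 21 22 23 24 25 26
G :  0  1  0  1  2  3  2  3  4  0  1  0  1  2  3  2  3  4  0  1  0  1  2  3  2  3  4
Heap A: G(26) = 4.
Heap B: G(10) = 1.
Heap C: G(24) = 2.
Combined Grundy value = 4 ⊕ 1 ⊕ 2 = 7.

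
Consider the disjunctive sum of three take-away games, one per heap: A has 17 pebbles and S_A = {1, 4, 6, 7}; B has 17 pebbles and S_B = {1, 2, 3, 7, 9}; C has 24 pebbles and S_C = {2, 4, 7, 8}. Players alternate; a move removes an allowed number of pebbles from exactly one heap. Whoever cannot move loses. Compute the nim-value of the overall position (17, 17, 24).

2

Heap A, S = {1, 4, 6, 7}:
G(0) = 0
G(1) = mex{0} = 1
G(2) = mex{1} = 0
G(3) = mex{0} = 1
G(4) = mex{1,0} = 2
G(5) = mex{2,1} = 0
G(6) = mex{0,0,0} = 1
G(7) = mex{1,1,1,0} = 2
G(8) = mex{2,2,0,1} = 3
G(9) = mex{3,0,1,0} = 2
G(10) = mex{2,1,2,1} = 0
G(11) = mex{0,2,0,2} = 1
G(12) = mex{1,3,1,0} = 2
G(13) = mex{2,2,2,1} = 0
G(14) = mex{0,0,3,2} = 1
G(15) = mex{1,1,2,3} = 0
G(16) = mex{0,2,0,2} = 1
G(17) = mex{1,0,1,0} = 2
G_A(17) = 2.
Heap B, S = {1, 2, 3, 7, 9}:
n :  0  1  2  3  4  5  6  7  8  9 10 11 12 13 14 15 16 17
G :  0  1  2  3  0  1  2  3  0  1  2  3  0  1  2  3  0  1
G_B(17) = 1.
Heap C, S = {2, 4, 7, 8}:
G(0) = 0
G(1) = mex{} = 0
G(2) = mex{0} = 1
G(3) = mex{0} = 1
G(4) = mex{1,0} = 2
G(5) = mex{1,0} = 2
G(6) = mex{2,1} = 0
G(7) = mex{2,1,0} = 3
G(8) = mex{0,2,0,0} = 1
G(9) = mex{3,2,1,0} = 4
G(10) = mex{1,0,1,1} = 2
G(11) = mex{4,3,2,1} = 0
G(12) = mex{2,1,2,2} = 0
G(13) = mex{0,4,0,2} = 1
G(14) = mex{0,2,3,0} = 1
G(15) = mex{1,0,1,3} = 2
G(16) = mex{1,0,4,1} = 2
G(17) = mex{2,1,2,4} = 0
G(18) = mex{2,1,0,2} = 3
G(19) = mex{0,2,0,0} = 1
G(20) = mex{3,2,1,0} = 4
G(21) = mex{1,0,1,1} = 2
G(22) = mex{4,3,2,1} = 0
G(23) = mex{2,1,2,2} = 0
G(24) = mex{0,4,0,2} = 1
G_C(24) = 1.
Combined Grundy value = 2 ⊕ 1 ⊕ 1 = 2.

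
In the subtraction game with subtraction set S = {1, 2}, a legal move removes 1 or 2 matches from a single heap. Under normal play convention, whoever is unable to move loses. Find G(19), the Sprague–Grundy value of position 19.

n :  0  1  2  3  4  5  6  7  8  9 10 11 12 13 14 15 16 17 18 19
G :  0  1  2  0  1  2  0  1  2  0  1  2  0  1  2  0  1  2  0  1

1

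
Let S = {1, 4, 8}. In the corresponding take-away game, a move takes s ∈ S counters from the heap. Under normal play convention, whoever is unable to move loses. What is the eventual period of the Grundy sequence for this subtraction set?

n :  0  1  2  3  4  5  6  7  8  9 10 11 12 13 14 15 16 17 18 19 20 21 22 23 24 25
G :  0  1  0  1  2  0  1  0  1  2  3  2  0  1  0  1  2  0  1  0  1  2  3  2  0  1
G(n+12) = G(n) holds for n = 0,…,7 (a full window of length max(S) = 8), so the sequence is purely periodic with period 12.

12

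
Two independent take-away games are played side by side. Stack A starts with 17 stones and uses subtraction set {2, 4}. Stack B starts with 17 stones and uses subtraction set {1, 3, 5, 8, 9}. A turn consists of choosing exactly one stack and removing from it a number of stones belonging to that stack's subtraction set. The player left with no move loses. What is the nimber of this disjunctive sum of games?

Stack A, S = {2, 4}:
G(0) = 0
G(1) = mex{} = 0
G(2) = mex{0} = 1
G(3) = mex{0} = 1
G(4) = mex{1,0} = 2
G(5) = mex{1,0} = 2
G(6) = mex{2,1} = 0
G(7) = mex{2,1} = 0
G(8) = mex{0,2} = 1
G(9) = mex{0,2} = 1
G(10) = mex{1,0} = 2
G(11) = mex{1,0} = 2
G(12) = mex{2,1} = 0
G(13) = mex{2,1} = 0
G(14) = mex{0,2} = 1
G(15) = mex{0,2} = 1
G(16) = mex{1,0} = 2
G(17) = mex{1,0} = 2
G_A(17) = 2.
Stack B, S = {1, 3, 5, 8, 9}:
G(0) = 0
G(1) = mex{0} = 1
G(2) = mex{1} = 0
G(3) = mex{0,0} = 1
G(4) = mex{1,1} = 0
G(5) = mex{0,0,0} = 1
G(6) = mex{1,1,1} = 0
G(7) = mex{0,0,0} = 1
G(8) = mex{1,1,1,0} = 2
G(9) = mex{2,0,0,1,0} = 3
G(10) = mex{3,1,1,0,1} = 2
G(11) = mex{2,2,0,1,0} = 3
G(12) = mex{3,3,1,0,1} = 2
G(13) = mex{2,2,2,1,0} = 3
G(14) = mex{3,3,3,0,1} = 2
G(15) = mex{2,2,2,1,0} = 3
G(16) = mex{3,3,3,2,1} = 0
G(17) = mex{0,2,2,3,2} = 1
G_B(17) = 1.
Combined Grundy value = 2 ⊕ 1 = 3.

3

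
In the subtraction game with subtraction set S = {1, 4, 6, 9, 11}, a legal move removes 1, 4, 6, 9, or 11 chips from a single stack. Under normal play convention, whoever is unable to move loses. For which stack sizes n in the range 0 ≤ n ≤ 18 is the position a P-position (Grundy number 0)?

0, 2, 5, 7, 10, 12, 15, 17

n :  0  1  2  3  4  5  6  7  8  9 10 11 12 13 14 15 16 17 18
G :  0  1  0  1  2  0  1  0  1  2  0  1  0  1  2  0  1  0  1
P-positions are exactly the n with G(n) = 0.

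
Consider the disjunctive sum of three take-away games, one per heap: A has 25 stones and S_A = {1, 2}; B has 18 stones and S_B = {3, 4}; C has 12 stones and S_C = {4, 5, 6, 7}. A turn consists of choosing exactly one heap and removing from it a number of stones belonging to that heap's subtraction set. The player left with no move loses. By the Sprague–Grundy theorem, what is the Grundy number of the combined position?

0

Heap A, S = {1, 2}:
n :  0  1  2  3  4  5  6  7  8  9 10 11 12 13 14 15 16 17 18 19 20 21 22 23 24 25
G :  0  1  2  0  1  2  0  1  2  0  1  2  0  1  2  0  1  2  0  1  2  0  1  2  0  1
G_A(25) = 1.
Heap B, S = {3, 4}:
G(0) = 0
G(1) = mex{} = 0
G(2) = mex{} = 0
G(3) = mex{0} = 1
G(4) = mex{0,0} = 1
G(5) = mex{0,0} = 1
G(6) = mex{1,0} = 2
G(7) = mex{1,1} = 0
G(8) = mex{1,1} = 0
G(9) = mex{2,1} = 0
G(10) = mex{0,2} = 1
G(11) = mex{0,0} = 1
G(12) = mex{0,0} = 1
G(13) = mex{1,0} = 2
G(14) = mex{1,1} = 0
G(15) = mex{1,1} = 0
G(16) = mex{2,1} = 0
G(17) = mex{0,2} = 1
G(18) = mex{0,0} = 1
G_B(18) = 1.
Heap C, S = {4, 5, 6, 7}:
G(0) = 0
G(1) = mex{} = 0
G(2) = mex{} = 0
G(3) = mex{} = 0
G(4) = mex{0} = 1
G(5) = mex{0,0} = 1
G(6) = mex{0,0,0} = 1
G(7) = mex{0,0,0,0} = 1
G(8) = mex{1,0,0,0} = 2
G(9) = mex{1,1,0,0} = 2
G(10) = mex{1,1,1,0} = 2
G(11) = mex{1,1,1,1} = 0
G(12) = mex{2,1,1,1} = 0
G_C(12) = 0.
Combined Grundy value = 1 ⊕ 1 ⊕ 0 = 0.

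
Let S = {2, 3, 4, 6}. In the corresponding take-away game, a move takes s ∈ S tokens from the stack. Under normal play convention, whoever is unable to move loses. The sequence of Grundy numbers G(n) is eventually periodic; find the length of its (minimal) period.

n :  0  1  2  3  4  5  6  7  8  9 10 11 12 13 14 15 16 17
G :  0  0  1  1  2  2  3  3  0  0  1  1  2  2  3  3  0  0
G(n+8) = G(n) holds for n = 0,…,5 (a full window of length max(S) = 6), so the sequence is purely periodic with period 8.

8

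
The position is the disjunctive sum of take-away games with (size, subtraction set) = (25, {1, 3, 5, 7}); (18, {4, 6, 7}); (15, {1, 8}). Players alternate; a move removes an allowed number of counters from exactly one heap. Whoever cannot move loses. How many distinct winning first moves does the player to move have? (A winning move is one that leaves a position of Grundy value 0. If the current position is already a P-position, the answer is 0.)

0

Heap A, S = {1, 3, 5, 7}:
n :  0  1  2  3  4  5  6  7  8  9 10 11 12 13 14 15 16 17 18 19 20 21 22 23 24 25
G :  0  1  0  1  0  1  0  1  0  1  0  1  0  1  0  1  0  1  0  1  0  1  0  1  0  1
G_A(25) = 1.
Heap B, S = {4, 6, 7}:
G(0) = 0
G(1) = mex{} = 0
G(2) = mex{} = 0
G(3) = mex{} = 0
G(4) = mex{0} = 1
G(5) = mex{0} = 1
G(6) = mex{0,0} = 1
G(7) = mex{0,0,0} = 1
G(8) = mex{1,0,0} = 2
G(9) = mex{1,0,0} = 2
G(10) = mex{1,1,0} = 2
G(11) = mex{1,1,1} = 0
G(12) = mex{2,1,1} = 0
G(13) = mex{2,1,1} = 0
G(14) = mex{2,2,1} = 0
G(15) = mex{0,2,2} = 1
G(16) = mex{0,2,2} = 1
G(17) = mex{0,0,2} = 1
G(18) = mex{0,0,0} = 1
G_B(18) = 1.
Heap C, S = {1, 8}:
G(0) = 0
G(1) = mex{0} = 1
G(2) = mex{1} = 0
G(3) = mex{0} = 1
G(4) = mex{1} = 0
G(5) = mex{0} = 1
G(6) = mex{1} = 0
G(7) = mex{0} = 1
G(8) = mex{1,0} = 2
G(9) = mex{2,1} = 0
G(10) = mex{0,0} = 1
G(11) = mex{1,1} = 0
G(12) = mex{0,0} = 1
G(13) = mex{1,1} = 0
G(14) = mex{0,0} = 1
G(15) = mex{1,1} = 0
G_C(15) = 0.
Combined Grundy value = 1 ⊕ 1 ⊕ 0 = 0.
A winning move leaves total XOR = 0, i.e. changes one component's Grundy value g to g ⊕ X where X is the current total.
Heap A: target g' = 1⊕0 = 1, but every legal move changes the Grundy value (mex property), so 0 moves.
Heap B: target g' = 1⊕0 = 1, but every legal move changes the Grundy value (mex property), so 0 moves.
Heap C: target g' = 0⊕0 = 0, but every legal move changes the Grundy value (mex property), so 0 moves.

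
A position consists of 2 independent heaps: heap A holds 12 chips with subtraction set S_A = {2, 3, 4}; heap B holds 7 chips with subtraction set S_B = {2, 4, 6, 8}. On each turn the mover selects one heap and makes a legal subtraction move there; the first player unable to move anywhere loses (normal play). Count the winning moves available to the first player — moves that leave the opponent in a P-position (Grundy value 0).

1

Heap A, S = {2, 3, 4}:
n :  0  1  2  3  4  5  6  7  8  9 10 11 12
G :  0  0  1  1  2  2  0  0  1  1  2  2  0
G_A(12) = 0.
Heap B, S = {2, 4, 6, 8}:
G(0) = 0
G(1) = mex{} = 0
G(2) = mex{0} = 1
G(3) = mex{0} = 1
G(4) = mex{1,0} = 2
G(5) = mex{1,0} = 2
G(6) = mex{2,1,0} = 3
G(7) = mex{2,1,0} = 3
G_B(7) = 3.
Combined Grundy value = 0 ⊕ 3 = 3.
A winning move leaves total XOR = 0, i.e. changes one component's Grundy value g to g ⊕ X where X is the current total.
Heap A: need g' = 0⊕3 = 3. Options: 12−2→G=2, 12−3→G=1, 12−4→G=1. Hits: 0.
Heap B: need g' = 3⊕3 = 0. Options: 7−2→G=2, 7−4→G=1, 7−6→G=0. Hits: 1.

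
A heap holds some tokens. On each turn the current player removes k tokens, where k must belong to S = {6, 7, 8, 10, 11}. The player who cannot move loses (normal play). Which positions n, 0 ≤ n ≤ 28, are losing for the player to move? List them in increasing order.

n :  0  1  2  3  4  5  6  7  8  9 10 11 12 13 14 15 16 17 18 19 20 21 22 23 24 25 26 27 28
G :  0  0  0  0  0  0  1  1  1  1  1  1  2  2  2  2  2  0  0  0  0  0  0  1  1  1  1  1  1
P-positions are exactly the n with G(n) = 0.

0, 1, 2, 3, 4, 5, 17, 18, 19, 20, 21, 22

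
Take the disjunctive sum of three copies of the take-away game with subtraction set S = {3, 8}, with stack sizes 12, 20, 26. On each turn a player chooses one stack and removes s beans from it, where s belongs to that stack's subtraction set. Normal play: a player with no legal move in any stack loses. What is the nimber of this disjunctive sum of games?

All stacks use S = {3, 8}:
n :  0  1  2  3  4  5  6  7  8  9 10 11 12 13 14 15 16 17 18 19 20 21 22 23 24 25 26
G :  0  0  0  1  1  1  0  0  2  1  1  0  0  0  1  1  1  0  0  2  1  1  0  0  0  1  1
Stack A: G(12) = 0.
Stack B: G(20) = 1.
Stack C: G(26) = 1.
Combined Grundy value = 0 ⊕ 1 ⊕ 1 = 0.

0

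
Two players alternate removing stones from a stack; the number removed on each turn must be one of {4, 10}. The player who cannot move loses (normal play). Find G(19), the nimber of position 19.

G(0) = 0
G(1) = mex{} = 0
G(2) = mex{} = 0
G(3) = mex{} = 0
G(4) = mex{0} = 1
G(5) = mex{0} = 1
G(6) = mex{0} = 1
G(7) = mex{0} = 1
G(8) = mex{1} = 0
G(9) = mex{1} = 0
G(10) = mex{1,0} = 2
G(11) = mex{1,0} = 2
G(12) = mex{0,0} = 1
G(13) = mex{0,0} = 1
G(14) = mex{2,1} = 0
G(15) = mex{2,1} = 0
G(16) = mex{1,1} = 0
G(17) = mex{1,1} = 0
G(18) = mex{0,0} = 1
G(19) = mex{0,0} = 1

1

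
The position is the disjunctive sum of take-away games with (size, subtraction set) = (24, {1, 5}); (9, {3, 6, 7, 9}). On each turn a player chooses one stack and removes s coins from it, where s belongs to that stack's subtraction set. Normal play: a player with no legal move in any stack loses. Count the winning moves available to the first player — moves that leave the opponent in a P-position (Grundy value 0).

Stack A, S = {1, 5}:
G(0) = 0
G(1) = mex{0} = 1
G(2) = mex{1} = 0
G(3) = mex{0} = 1
G(4) = mex{1} = 0
G(5) = mex{0,0} = 1
G(6) = mex{1,1} = 0
G(7) = mex{0,0} = 1
G(8) = mex{1,1} = 0
G(9) = mex{0,0} = 1
G(10) = mex{1,1} = 0
G(11) = mex{0,0} = 1
G(12) = mex{1,1} = 0
G(13) = mex{0,0} = 1
G(14) = mex{1,1} = 0
G(15) = mex{0,0} = 1
G(16) = mex{1,1} = 0
G(17) = mex{0,0} = 1
G(18) = mex{1,1} = 0
G(19) = mex{0,0} = 1
G(20) = mex{1,1} = 0
G(21) = mex{0,0} = 1
G(22) = mex{1,1} = 0
G(23) = mex{0,0} = 1
G(24) = mex{1,1} = 0
G_A(24) = 0.
Stack B, S = {3, 6, 7, 9}:
n : 0 1 2 3 4 5 6 7 8 9
G : 0 0 0 1 1 1 2 2 2 3
G_B(9) = 3.
Combined Grundy value = 0 ⊕ 3 = 3.
A winning move leaves total XOR = 0, i.e. changes one component's Grundy value g to g ⊕ X where X is the current total.
Stack A: need g' = 0⊕3 = 3. Options: 24−1→G=1, 24−5→G=1. Hits: 0.
Stack B: need g' = 3⊕3 = 0. Options: 9−3→G=2, 9−6→G=1, 9−7→G=0, 9−9→G=0. Hits: 2.

2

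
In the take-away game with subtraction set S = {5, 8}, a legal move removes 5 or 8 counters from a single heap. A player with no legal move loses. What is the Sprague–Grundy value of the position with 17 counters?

G(0) = 0
G(1) = mex{} = 0
G(2) = mex{} = 0
G(3) = mex{} = 0
G(4) = mex{} = 0
G(5) = mex{0} = 1
G(6) = mex{0} = 1
G(7) = mex{0} = 1
G(8) = mex{0,0} = 1
G(9) = mex{0,0} = 1
G(10) = mex{1,0} = 2
G(11) = mex{1,0} = 2
G(12) = mex{1,0} = 2
G(13) = mex{1,1} = 0
G(14) = mex{1,1} = 0
G(15) = mex{2,1} = 0
G(16) = mex{2,1} = 0
G(17) = mex{2,1} = 0

0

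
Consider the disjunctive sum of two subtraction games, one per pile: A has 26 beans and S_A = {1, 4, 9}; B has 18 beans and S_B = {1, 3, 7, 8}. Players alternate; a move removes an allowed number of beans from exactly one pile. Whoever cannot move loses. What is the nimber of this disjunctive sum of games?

0

Pile A, S = {1, 4, 9}:
G(0) = 0
G(1) = mex{0} = 1
G(2) = mex{1} = 0
G(3) = mex{0} = 1
G(4) = mex{1,0} = 2
G(5) = mex{2,1} = 0
G(6) = mex{0,0} = 1
G(7) = mex{1,1} = 0
G(8) = mex{0,2} = 1
G(9) = mex{1,0,0} = 2
G(10) = mex{2,1,1} = 0
G(11) = mex{0,0,0} = 1
G(12) = mex{1,1,1} = 0
G(13) = mex{0,2,2} = 1
G(14) = mex{1,0,0} = 2
G(15) = mex{2,1,1} = 0
G(16) = mex{0,0,0} = 1
G(17) = mex{1,1,1} = 0
G(18) = mex{0,2,2} = 1
G(19) = mex{1,0,0} = 2
G(20) = mex{2,1,1} = 0
G(21) = mex{0,0,0} = 1
G(22) = mex{1,1,1} = 0
G(23) = mex{0,2,2} = 1
G(24) = mex{1,0,0} = 2
G(25) = mex{2,1,1} = 0
G(26) = mex{0,0,0} = 1
G_A(26) = 1.
Pile B, S = {1, 3, 7, 8}:
n :  0  1  2  3  4  5  6  7  8  9 10 11 12 13 14 15 16 17 18
G :  0  1  0  1  0  1  0  1  2  3  2  3  2  3  2  0  1  0  1
G_B(18) = 1.
Combined Grundy value = 1 ⊕ 1 = 0.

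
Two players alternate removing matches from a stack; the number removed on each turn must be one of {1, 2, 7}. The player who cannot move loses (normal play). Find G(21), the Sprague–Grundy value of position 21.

0

G(0) = 0
G(1) = mex{0} = 1
G(2) = mex{1,0} = 2
G(3) = mex{2,1} = 0
G(4) = mex{0,2} = 1
G(5) = mex{1,0} = 2
G(6) = mex{2,1} = 0
G(7) = mex{0,2,0} = 1
G(8) = mex{1,0,1} = 2
G(9) = mex{2,1,2} = 0
G(10) = mex{0,2,0} = 1
G(11) = mex{1,0,1} = 2
G(12) = mex{2,1,2} = 0
G(13) = mex{0,2,0} = 1
G(14) = mex{1,0,1} = 2
G(15) = mex{2,1,2} = 0
G(16) = mex{0,2,0} = 1
G(17) = mex{1,0,1} = 2
G(18) = mex{2,1,2} = 0
G(19) = mex{0,2,0} = 1
G(20) = mex{1,0,1} = 2
G(21) = mex{2,1,2} = 0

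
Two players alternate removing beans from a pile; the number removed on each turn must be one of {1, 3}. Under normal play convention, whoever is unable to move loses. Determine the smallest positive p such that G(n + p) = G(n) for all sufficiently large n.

2

G(0) = 0
G(1) = mex{0} = 1
G(2) = mex{1} = 0
G(3) = mex{0,0} = 1
G(4) = mex{1,1} = 0
G(5) = mex{0,0} = 1
G(6) = mex{1,1} = 0
G(7) = mex{0,0} = 1
G(8) = mex{1,1} = 0
G(9) = mex{0,0} = 1
G(10) = mex{1,1} = 0
G(11) = mex{0,0} = 1
G(12) = mex{1,1} = 0
G(13) = mex{0,0} = 1
G(14) = mex{1,1} = 0
G(n+2) = G(n) holds for n = 0,…,2 (a full window of length max(S) = 3), so the sequence is purely periodic with period 2.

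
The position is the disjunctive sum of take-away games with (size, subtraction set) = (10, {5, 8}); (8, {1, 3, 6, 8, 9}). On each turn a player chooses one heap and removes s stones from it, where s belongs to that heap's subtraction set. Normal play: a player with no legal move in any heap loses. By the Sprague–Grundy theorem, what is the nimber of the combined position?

0

Heap A, S = {5, 8}:
n :  0  1  2  3  4  5  6  7  8  9 10
G :  0  0  0  0  0  1  1  1  1  1  2
G_A(10) = 2.
Heap B, S = {1, 3, 6, 8, 9}:
n : 0 1 2 3 4 5 6 7 8
G : 0 1 0 1 0 1 2 3 2
G_B(8) = 2.
Combined Grundy value = 2 ⊕ 2 = 0.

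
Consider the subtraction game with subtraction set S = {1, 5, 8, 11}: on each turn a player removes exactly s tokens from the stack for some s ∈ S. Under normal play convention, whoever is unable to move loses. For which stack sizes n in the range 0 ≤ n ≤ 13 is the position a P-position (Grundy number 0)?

0, 2, 4, 6

G(0) = 0
G(1) = mex{0} = 1
G(2) = mex{1} = 0
G(3) = mex{0} = 1
G(4) = mex{1} = 0
G(5) = mex{0,0} = 1
G(6) = mex{1,1} = 0
G(7) = mex{0,0} = 1
G(8) = mex{1,1,0} = 2
G(9) = mex{2,0,1} = 3
G(10) = mex{3,1,0} = 2
G(11) = mex{2,0,1,0} = 3
G(12) = mex{3,1,0,1} = 2
G(13) = mex{2,2,1,0} = 3
P-positions are exactly the n with G(n) = 0.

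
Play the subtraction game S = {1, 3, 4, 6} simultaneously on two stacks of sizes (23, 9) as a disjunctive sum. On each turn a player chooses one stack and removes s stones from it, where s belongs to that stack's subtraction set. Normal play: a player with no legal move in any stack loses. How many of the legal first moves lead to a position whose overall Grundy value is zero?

All stacks use S = {1, 3, 4, 6}:
G(0) = 0
G(1) = mex{0} = 1
G(2) = mex{1} = 0
G(3) = mex{0,0} = 1
G(4) = mex{1,1,0} = 2
G(5) = mex{2,0,1} = 3
G(6) = mex{3,1,0,0} = 2
G(7) = mex{2,2,1,1} = 0
G(8) = mex{0,3,2,0} = 1
G(9) = mex{1,2,3,1} = 0
G(10) = mex{0,0,2,2} = 1
G(11) = mex{1,1,0,3} = 2
G(12) = mex{2,0,1,2} = 3
G(13) = mex{3,1,0,0} = 2
G(14) = mex{2,2,1,1} = 0
G(15) = mex{0,3,2,0} = 1
G(16) = mex{1,2,3,1} = 0
G(17) = mex{0,0,2,2} = 1
G(18) = mex{1,1,0,3} = 2
G(19) = mex{2,0,1,2} = 3
G(20) = mex{3,1,0,0} = 2
G(21) = mex{2,2,1,1} = 0
G(22) = mex{0,3,2,0} = 1
G(23) = mex{1,2,3,1} = 0
Stack A: G(23) = 0.
Stack B: G(9) = 0.
Combined Grundy value = 0 ⊕ 0 = 0.
A winning move leaves total XOR = 0, i.e. changes one component's Grundy value g to g ⊕ X where X is the current total.
Stack A: target g' = 0⊕0 = 0, but every legal move changes the Grundy value (mex property), so 0 moves.
Stack B: target g' = 0⊕0 = 0, but every legal move changes the Grundy value (mex property), so 0 moves.

0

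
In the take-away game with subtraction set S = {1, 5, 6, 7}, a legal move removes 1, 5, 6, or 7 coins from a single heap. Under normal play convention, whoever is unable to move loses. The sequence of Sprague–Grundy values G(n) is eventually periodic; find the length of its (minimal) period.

12

G(0) = 0
G(1) = mex{0} = 1
G(2) = mex{1} = 0
G(3) = mex{0} = 1
G(4) = mex{1} = 0
G(5) = mex{0,0} = 1
G(6) = mex{1,1,0} = 2
G(7) = mex{2,0,1,0} = 3
G(8) = mex{3,1,0,1} = 2
G(9) = mex{2,0,1,0} = 3
G(10) = mex{3,1,0,1} = 2
G(11) = mex{2,2,1,0} = 3
G(12) = mex{3,3,2,1} = 0
G(13) = mex{0,2,3,2} = 1
G(14) = mex{1,3,2,3} = 0
G(15) = mex{0,2,3,2} = 1
G(16) = mex{1,3,2,3} = 0
G(17) = mex{0,0,3,2} = 1
G(18) = mex{1,1,0,3} = 2
G(19) = mex{2,0,1,0} = 3
G(20) = mex{3,1,0,1} = 2
G(21) = mex{2,0,1,0} = 3
G(22) = mex{3,1,0,1} = 2
G(23) = mex{2,2,1,0} = 3
G(24) = mex{3,3,2,1} = 0
G(25) = mex{0,2,3,2} = 1
G(n+12) = G(n) holds for n = 0,…,6 (a full window of length max(S) = 7), so the sequence is purely periodic with period 12.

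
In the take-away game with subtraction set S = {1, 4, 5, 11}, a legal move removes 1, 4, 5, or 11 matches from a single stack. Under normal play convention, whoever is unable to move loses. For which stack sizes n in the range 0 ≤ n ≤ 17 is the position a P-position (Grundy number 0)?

n :  0  1  2  3  4  5  6  7  8  9 10 11 12 13 14 15 16 17
G :  0  1  0  1  2  3  2  3  0  1  0  1  2  3  2  3  0  1
P-positions are exactly the n with G(n) = 0.

0, 2, 8, 10, 16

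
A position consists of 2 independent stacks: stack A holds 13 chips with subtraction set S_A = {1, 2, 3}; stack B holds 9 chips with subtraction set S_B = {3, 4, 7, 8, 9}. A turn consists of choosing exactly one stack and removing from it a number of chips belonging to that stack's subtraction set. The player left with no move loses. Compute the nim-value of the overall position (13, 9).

2

Stack A, S = {1, 2, 3}:
n :  0  1  2  3  4  5  6  7  8  9 10 11 12 13
G :  0  1  2  3  0  1  2  3  0  1  2  3  0  1
G_A(13) = 1.
Stack B, S = {3, 4, 7, 8, 9}:
n : 0 1 2 3 4 5 6 7 8 9
G : 0 0 0 1 1 1 2 2 2 3
G_B(9) = 3.
Combined Grundy value = 1 ⊕ 3 = 2.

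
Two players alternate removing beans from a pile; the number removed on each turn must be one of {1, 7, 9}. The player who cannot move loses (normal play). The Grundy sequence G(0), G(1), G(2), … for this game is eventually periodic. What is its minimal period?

2

n :  0  1  2  3  4  5  6  7  8  9 10 11 12 13 14
G :  0  1  0  1  0  1  0  1  0  1  0  1  0  1  0
G(n+2) = G(n) holds for n = 0,…,8 (a full window of length max(S) = 9), so the sequence is purely periodic with period 2.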